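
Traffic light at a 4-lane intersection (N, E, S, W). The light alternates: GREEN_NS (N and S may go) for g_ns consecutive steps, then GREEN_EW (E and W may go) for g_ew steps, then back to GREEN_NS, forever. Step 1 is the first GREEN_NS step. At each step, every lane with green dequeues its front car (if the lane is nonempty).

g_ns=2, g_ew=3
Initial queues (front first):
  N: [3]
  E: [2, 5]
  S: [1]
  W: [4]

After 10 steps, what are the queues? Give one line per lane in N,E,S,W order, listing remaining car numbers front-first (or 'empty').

Step 1 [NS]: N:car3-GO,E:wait,S:car1-GO,W:wait | queues: N=0 E=2 S=0 W=1
Step 2 [NS]: N:empty,E:wait,S:empty,W:wait | queues: N=0 E=2 S=0 W=1
Step 3 [EW]: N:wait,E:car2-GO,S:wait,W:car4-GO | queues: N=0 E=1 S=0 W=0
Step 4 [EW]: N:wait,E:car5-GO,S:wait,W:empty | queues: N=0 E=0 S=0 W=0

N: empty
E: empty
S: empty
W: empty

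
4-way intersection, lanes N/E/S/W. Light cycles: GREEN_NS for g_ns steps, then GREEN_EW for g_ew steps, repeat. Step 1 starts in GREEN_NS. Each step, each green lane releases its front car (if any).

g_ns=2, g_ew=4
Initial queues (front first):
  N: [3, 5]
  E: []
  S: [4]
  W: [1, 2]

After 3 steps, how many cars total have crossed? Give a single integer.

Step 1 [NS]: N:car3-GO,E:wait,S:car4-GO,W:wait | queues: N=1 E=0 S=0 W=2
Step 2 [NS]: N:car5-GO,E:wait,S:empty,W:wait | queues: N=0 E=0 S=0 W=2
Step 3 [EW]: N:wait,E:empty,S:wait,W:car1-GO | queues: N=0 E=0 S=0 W=1
Cars crossed by step 3: 4

Answer: 4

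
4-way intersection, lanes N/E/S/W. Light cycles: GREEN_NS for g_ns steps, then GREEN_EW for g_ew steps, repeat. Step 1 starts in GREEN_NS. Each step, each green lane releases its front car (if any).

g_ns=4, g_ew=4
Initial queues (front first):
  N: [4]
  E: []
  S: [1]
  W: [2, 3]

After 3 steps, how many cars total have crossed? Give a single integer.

Answer: 2

Derivation:
Step 1 [NS]: N:car4-GO,E:wait,S:car1-GO,W:wait | queues: N=0 E=0 S=0 W=2
Step 2 [NS]: N:empty,E:wait,S:empty,W:wait | queues: N=0 E=0 S=0 W=2
Step 3 [NS]: N:empty,E:wait,S:empty,W:wait | queues: N=0 E=0 S=0 W=2
Cars crossed by step 3: 2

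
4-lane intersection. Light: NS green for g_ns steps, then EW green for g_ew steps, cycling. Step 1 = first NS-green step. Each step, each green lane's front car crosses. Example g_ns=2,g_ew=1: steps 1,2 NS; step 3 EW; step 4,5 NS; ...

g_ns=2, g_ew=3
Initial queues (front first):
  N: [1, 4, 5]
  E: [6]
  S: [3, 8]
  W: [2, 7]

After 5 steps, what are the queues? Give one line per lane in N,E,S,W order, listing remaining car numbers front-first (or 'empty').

Step 1 [NS]: N:car1-GO,E:wait,S:car3-GO,W:wait | queues: N=2 E=1 S=1 W=2
Step 2 [NS]: N:car4-GO,E:wait,S:car8-GO,W:wait | queues: N=1 E=1 S=0 W=2
Step 3 [EW]: N:wait,E:car6-GO,S:wait,W:car2-GO | queues: N=1 E=0 S=0 W=1
Step 4 [EW]: N:wait,E:empty,S:wait,W:car7-GO | queues: N=1 E=0 S=0 W=0
Step 5 [EW]: N:wait,E:empty,S:wait,W:empty | queues: N=1 E=0 S=0 W=0

N: 5
E: empty
S: empty
W: empty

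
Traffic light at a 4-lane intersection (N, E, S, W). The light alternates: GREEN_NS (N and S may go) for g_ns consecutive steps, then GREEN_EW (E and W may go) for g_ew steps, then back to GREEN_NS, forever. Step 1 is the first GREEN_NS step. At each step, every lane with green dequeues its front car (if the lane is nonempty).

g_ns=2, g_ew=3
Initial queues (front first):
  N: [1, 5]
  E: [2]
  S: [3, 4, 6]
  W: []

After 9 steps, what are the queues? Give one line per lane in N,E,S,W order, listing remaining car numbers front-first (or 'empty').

Step 1 [NS]: N:car1-GO,E:wait,S:car3-GO,W:wait | queues: N=1 E=1 S=2 W=0
Step 2 [NS]: N:car5-GO,E:wait,S:car4-GO,W:wait | queues: N=0 E=1 S=1 W=0
Step 3 [EW]: N:wait,E:car2-GO,S:wait,W:empty | queues: N=0 E=0 S=1 W=0
Step 4 [EW]: N:wait,E:empty,S:wait,W:empty | queues: N=0 E=0 S=1 W=0
Step 5 [EW]: N:wait,E:empty,S:wait,W:empty | queues: N=0 E=0 S=1 W=0
Step 6 [NS]: N:empty,E:wait,S:car6-GO,W:wait | queues: N=0 E=0 S=0 W=0

N: empty
E: empty
S: empty
W: empty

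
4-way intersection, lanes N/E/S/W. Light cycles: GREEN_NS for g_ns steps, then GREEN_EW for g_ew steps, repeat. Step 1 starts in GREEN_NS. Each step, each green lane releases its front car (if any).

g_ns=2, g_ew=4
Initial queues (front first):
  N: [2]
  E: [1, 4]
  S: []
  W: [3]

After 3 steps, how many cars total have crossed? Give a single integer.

Answer: 3

Derivation:
Step 1 [NS]: N:car2-GO,E:wait,S:empty,W:wait | queues: N=0 E=2 S=0 W=1
Step 2 [NS]: N:empty,E:wait,S:empty,W:wait | queues: N=0 E=2 S=0 W=1
Step 3 [EW]: N:wait,E:car1-GO,S:wait,W:car3-GO | queues: N=0 E=1 S=0 W=0
Cars crossed by step 3: 3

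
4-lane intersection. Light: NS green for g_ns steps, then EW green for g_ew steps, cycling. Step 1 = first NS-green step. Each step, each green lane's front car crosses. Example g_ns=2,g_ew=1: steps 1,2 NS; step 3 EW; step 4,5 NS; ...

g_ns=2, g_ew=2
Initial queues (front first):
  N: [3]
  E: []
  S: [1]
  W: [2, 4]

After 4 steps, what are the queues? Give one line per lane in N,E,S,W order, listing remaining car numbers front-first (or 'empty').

Step 1 [NS]: N:car3-GO,E:wait,S:car1-GO,W:wait | queues: N=0 E=0 S=0 W=2
Step 2 [NS]: N:empty,E:wait,S:empty,W:wait | queues: N=0 E=0 S=0 W=2
Step 3 [EW]: N:wait,E:empty,S:wait,W:car2-GO | queues: N=0 E=0 S=0 W=1
Step 4 [EW]: N:wait,E:empty,S:wait,W:car4-GO | queues: N=0 E=0 S=0 W=0

N: empty
E: empty
S: empty
W: empty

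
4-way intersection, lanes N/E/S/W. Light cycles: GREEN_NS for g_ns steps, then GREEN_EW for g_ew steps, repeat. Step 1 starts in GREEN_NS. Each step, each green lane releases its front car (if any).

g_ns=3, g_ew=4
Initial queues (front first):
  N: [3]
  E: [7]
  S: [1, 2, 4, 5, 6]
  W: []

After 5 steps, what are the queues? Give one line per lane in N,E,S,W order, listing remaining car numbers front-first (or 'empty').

Step 1 [NS]: N:car3-GO,E:wait,S:car1-GO,W:wait | queues: N=0 E=1 S=4 W=0
Step 2 [NS]: N:empty,E:wait,S:car2-GO,W:wait | queues: N=0 E=1 S=3 W=0
Step 3 [NS]: N:empty,E:wait,S:car4-GO,W:wait | queues: N=0 E=1 S=2 W=0
Step 4 [EW]: N:wait,E:car7-GO,S:wait,W:empty | queues: N=0 E=0 S=2 W=0
Step 5 [EW]: N:wait,E:empty,S:wait,W:empty | queues: N=0 E=0 S=2 W=0

N: empty
E: empty
S: 5 6
W: empty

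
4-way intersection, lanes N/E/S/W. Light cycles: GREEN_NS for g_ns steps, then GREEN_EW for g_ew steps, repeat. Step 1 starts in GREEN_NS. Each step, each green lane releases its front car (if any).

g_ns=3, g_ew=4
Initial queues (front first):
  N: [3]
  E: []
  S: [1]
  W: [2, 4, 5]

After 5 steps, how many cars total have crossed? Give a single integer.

Answer: 4

Derivation:
Step 1 [NS]: N:car3-GO,E:wait,S:car1-GO,W:wait | queues: N=0 E=0 S=0 W=3
Step 2 [NS]: N:empty,E:wait,S:empty,W:wait | queues: N=0 E=0 S=0 W=3
Step 3 [NS]: N:empty,E:wait,S:empty,W:wait | queues: N=0 E=0 S=0 W=3
Step 4 [EW]: N:wait,E:empty,S:wait,W:car2-GO | queues: N=0 E=0 S=0 W=2
Step 5 [EW]: N:wait,E:empty,S:wait,W:car4-GO | queues: N=0 E=0 S=0 W=1
Cars crossed by step 5: 4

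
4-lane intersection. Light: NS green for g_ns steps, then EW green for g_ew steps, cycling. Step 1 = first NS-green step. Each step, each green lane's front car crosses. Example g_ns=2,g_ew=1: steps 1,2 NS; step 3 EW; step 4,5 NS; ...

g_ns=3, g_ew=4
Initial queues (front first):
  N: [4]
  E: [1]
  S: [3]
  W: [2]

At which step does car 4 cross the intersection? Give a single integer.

Step 1 [NS]: N:car4-GO,E:wait,S:car3-GO,W:wait | queues: N=0 E=1 S=0 W=1
Step 2 [NS]: N:empty,E:wait,S:empty,W:wait | queues: N=0 E=1 S=0 W=1
Step 3 [NS]: N:empty,E:wait,S:empty,W:wait | queues: N=0 E=1 S=0 W=1
Step 4 [EW]: N:wait,E:car1-GO,S:wait,W:car2-GO | queues: N=0 E=0 S=0 W=0
Car 4 crosses at step 1

1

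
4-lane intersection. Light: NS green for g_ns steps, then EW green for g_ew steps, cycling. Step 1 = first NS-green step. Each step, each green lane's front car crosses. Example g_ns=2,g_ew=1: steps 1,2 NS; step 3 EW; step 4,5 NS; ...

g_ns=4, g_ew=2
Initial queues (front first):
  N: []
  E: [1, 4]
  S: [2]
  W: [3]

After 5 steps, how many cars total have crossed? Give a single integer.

Answer: 3

Derivation:
Step 1 [NS]: N:empty,E:wait,S:car2-GO,W:wait | queues: N=0 E=2 S=0 W=1
Step 2 [NS]: N:empty,E:wait,S:empty,W:wait | queues: N=0 E=2 S=0 W=1
Step 3 [NS]: N:empty,E:wait,S:empty,W:wait | queues: N=0 E=2 S=0 W=1
Step 4 [NS]: N:empty,E:wait,S:empty,W:wait | queues: N=0 E=2 S=0 W=1
Step 5 [EW]: N:wait,E:car1-GO,S:wait,W:car3-GO | queues: N=0 E=1 S=0 W=0
Cars crossed by step 5: 3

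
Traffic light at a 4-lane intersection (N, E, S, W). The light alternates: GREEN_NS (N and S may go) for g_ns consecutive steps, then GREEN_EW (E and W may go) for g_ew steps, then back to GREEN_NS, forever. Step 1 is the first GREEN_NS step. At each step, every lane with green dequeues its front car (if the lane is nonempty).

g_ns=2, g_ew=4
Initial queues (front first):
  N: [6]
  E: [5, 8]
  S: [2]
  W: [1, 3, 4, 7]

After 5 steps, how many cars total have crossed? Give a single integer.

Step 1 [NS]: N:car6-GO,E:wait,S:car2-GO,W:wait | queues: N=0 E=2 S=0 W=4
Step 2 [NS]: N:empty,E:wait,S:empty,W:wait | queues: N=0 E=2 S=0 W=4
Step 3 [EW]: N:wait,E:car5-GO,S:wait,W:car1-GO | queues: N=0 E=1 S=0 W=3
Step 4 [EW]: N:wait,E:car8-GO,S:wait,W:car3-GO | queues: N=0 E=0 S=0 W=2
Step 5 [EW]: N:wait,E:empty,S:wait,W:car4-GO | queues: N=0 E=0 S=0 W=1
Cars crossed by step 5: 7

Answer: 7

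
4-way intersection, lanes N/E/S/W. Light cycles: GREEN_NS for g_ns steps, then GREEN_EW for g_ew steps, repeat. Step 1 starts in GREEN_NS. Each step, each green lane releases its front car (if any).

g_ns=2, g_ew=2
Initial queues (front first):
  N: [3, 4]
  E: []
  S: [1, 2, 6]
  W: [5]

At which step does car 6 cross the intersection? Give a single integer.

Step 1 [NS]: N:car3-GO,E:wait,S:car1-GO,W:wait | queues: N=1 E=0 S=2 W=1
Step 2 [NS]: N:car4-GO,E:wait,S:car2-GO,W:wait | queues: N=0 E=0 S=1 W=1
Step 3 [EW]: N:wait,E:empty,S:wait,W:car5-GO | queues: N=0 E=0 S=1 W=0
Step 4 [EW]: N:wait,E:empty,S:wait,W:empty | queues: N=0 E=0 S=1 W=0
Step 5 [NS]: N:empty,E:wait,S:car6-GO,W:wait | queues: N=0 E=0 S=0 W=0
Car 6 crosses at step 5

5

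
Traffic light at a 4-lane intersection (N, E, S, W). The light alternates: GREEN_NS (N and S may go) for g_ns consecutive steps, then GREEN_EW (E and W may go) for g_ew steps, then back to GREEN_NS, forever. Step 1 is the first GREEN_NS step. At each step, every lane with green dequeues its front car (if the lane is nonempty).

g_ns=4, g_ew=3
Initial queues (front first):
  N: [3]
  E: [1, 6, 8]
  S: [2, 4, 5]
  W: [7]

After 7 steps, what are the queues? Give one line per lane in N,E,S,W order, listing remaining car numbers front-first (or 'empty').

Step 1 [NS]: N:car3-GO,E:wait,S:car2-GO,W:wait | queues: N=0 E=3 S=2 W=1
Step 2 [NS]: N:empty,E:wait,S:car4-GO,W:wait | queues: N=0 E=3 S=1 W=1
Step 3 [NS]: N:empty,E:wait,S:car5-GO,W:wait | queues: N=0 E=3 S=0 W=1
Step 4 [NS]: N:empty,E:wait,S:empty,W:wait | queues: N=0 E=3 S=0 W=1
Step 5 [EW]: N:wait,E:car1-GO,S:wait,W:car7-GO | queues: N=0 E=2 S=0 W=0
Step 6 [EW]: N:wait,E:car6-GO,S:wait,W:empty | queues: N=0 E=1 S=0 W=0
Step 7 [EW]: N:wait,E:car8-GO,S:wait,W:empty | queues: N=0 E=0 S=0 W=0

N: empty
E: empty
S: empty
W: empty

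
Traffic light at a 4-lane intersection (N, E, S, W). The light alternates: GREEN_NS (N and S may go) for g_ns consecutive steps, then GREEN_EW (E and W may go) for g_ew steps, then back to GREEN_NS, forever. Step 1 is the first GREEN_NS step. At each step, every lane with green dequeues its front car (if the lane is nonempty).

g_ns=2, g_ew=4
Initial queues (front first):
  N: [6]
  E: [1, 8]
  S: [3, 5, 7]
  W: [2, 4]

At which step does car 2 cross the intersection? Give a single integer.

Step 1 [NS]: N:car6-GO,E:wait,S:car3-GO,W:wait | queues: N=0 E=2 S=2 W=2
Step 2 [NS]: N:empty,E:wait,S:car5-GO,W:wait | queues: N=0 E=2 S=1 W=2
Step 3 [EW]: N:wait,E:car1-GO,S:wait,W:car2-GO | queues: N=0 E=1 S=1 W=1
Step 4 [EW]: N:wait,E:car8-GO,S:wait,W:car4-GO | queues: N=0 E=0 S=1 W=0
Step 5 [EW]: N:wait,E:empty,S:wait,W:empty | queues: N=0 E=0 S=1 W=0
Step 6 [EW]: N:wait,E:empty,S:wait,W:empty | queues: N=0 E=0 S=1 W=0
Step 7 [NS]: N:empty,E:wait,S:car7-GO,W:wait | queues: N=0 E=0 S=0 W=0
Car 2 crosses at step 3

3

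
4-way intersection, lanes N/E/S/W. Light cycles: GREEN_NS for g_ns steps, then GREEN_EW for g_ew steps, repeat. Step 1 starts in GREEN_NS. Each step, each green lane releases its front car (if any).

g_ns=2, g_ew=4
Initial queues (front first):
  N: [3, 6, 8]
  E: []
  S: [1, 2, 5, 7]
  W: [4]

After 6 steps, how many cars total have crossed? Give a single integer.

Answer: 5

Derivation:
Step 1 [NS]: N:car3-GO,E:wait,S:car1-GO,W:wait | queues: N=2 E=0 S=3 W=1
Step 2 [NS]: N:car6-GO,E:wait,S:car2-GO,W:wait | queues: N=1 E=0 S=2 W=1
Step 3 [EW]: N:wait,E:empty,S:wait,W:car4-GO | queues: N=1 E=0 S=2 W=0
Step 4 [EW]: N:wait,E:empty,S:wait,W:empty | queues: N=1 E=0 S=2 W=0
Step 5 [EW]: N:wait,E:empty,S:wait,W:empty | queues: N=1 E=0 S=2 W=0
Step 6 [EW]: N:wait,E:empty,S:wait,W:empty | queues: N=1 E=0 S=2 W=0
Cars crossed by step 6: 5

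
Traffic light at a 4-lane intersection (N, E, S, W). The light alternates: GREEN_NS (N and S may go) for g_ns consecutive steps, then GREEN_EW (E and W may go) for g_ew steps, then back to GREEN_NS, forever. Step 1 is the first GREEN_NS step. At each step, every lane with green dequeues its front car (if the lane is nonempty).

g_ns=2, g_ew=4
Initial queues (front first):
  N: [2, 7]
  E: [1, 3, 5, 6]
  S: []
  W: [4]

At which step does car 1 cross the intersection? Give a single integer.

Step 1 [NS]: N:car2-GO,E:wait,S:empty,W:wait | queues: N=1 E=4 S=0 W=1
Step 2 [NS]: N:car7-GO,E:wait,S:empty,W:wait | queues: N=0 E=4 S=0 W=1
Step 3 [EW]: N:wait,E:car1-GO,S:wait,W:car4-GO | queues: N=0 E=3 S=0 W=0
Step 4 [EW]: N:wait,E:car3-GO,S:wait,W:empty | queues: N=0 E=2 S=0 W=0
Step 5 [EW]: N:wait,E:car5-GO,S:wait,W:empty | queues: N=0 E=1 S=0 W=0
Step 6 [EW]: N:wait,E:car6-GO,S:wait,W:empty | queues: N=0 E=0 S=0 W=0
Car 1 crosses at step 3

3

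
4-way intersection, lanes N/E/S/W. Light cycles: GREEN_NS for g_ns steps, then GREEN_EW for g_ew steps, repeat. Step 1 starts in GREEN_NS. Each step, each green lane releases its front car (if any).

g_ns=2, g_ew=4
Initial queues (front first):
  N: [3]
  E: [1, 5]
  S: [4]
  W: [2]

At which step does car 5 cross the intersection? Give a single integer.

Step 1 [NS]: N:car3-GO,E:wait,S:car4-GO,W:wait | queues: N=0 E=2 S=0 W=1
Step 2 [NS]: N:empty,E:wait,S:empty,W:wait | queues: N=0 E=2 S=0 W=1
Step 3 [EW]: N:wait,E:car1-GO,S:wait,W:car2-GO | queues: N=0 E=1 S=0 W=0
Step 4 [EW]: N:wait,E:car5-GO,S:wait,W:empty | queues: N=0 E=0 S=0 W=0
Car 5 crosses at step 4

4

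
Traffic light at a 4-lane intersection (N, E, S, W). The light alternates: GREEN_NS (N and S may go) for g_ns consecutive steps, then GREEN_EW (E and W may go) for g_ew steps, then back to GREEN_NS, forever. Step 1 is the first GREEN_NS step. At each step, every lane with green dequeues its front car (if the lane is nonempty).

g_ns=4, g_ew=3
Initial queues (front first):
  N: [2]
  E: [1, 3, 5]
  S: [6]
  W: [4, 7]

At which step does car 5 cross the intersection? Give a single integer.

Step 1 [NS]: N:car2-GO,E:wait,S:car6-GO,W:wait | queues: N=0 E=3 S=0 W=2
Step 2 [NS]: N:empty,E:wait,S:empty,W:wait | queues: N=0 E=3 S=0 W=2
Step 3 [NS]: N:empty,E:wait,S:empty,W:wait | queues: N=0 E=3 S=0 W=2
Step 4 [NS]: N:empty,E:wait,S:empty,W:wait | queues: N=0 E=3 S=0 W=2
Step 5 [EW]: N:wait,E:car1-GO,S:wait,W:car4-GO | queues: N=0 E=2 S=0 W=1
Step 6 [EW]: N:wait,E:car3-GO,S:wait,W:car7-GO | queues: N=0 E=1 S=0 W=0
Step 7 [EW]: N:wait,E:car5-GO,S:wait,W:empty | queues: N=0 E=0 S=0 W=0
Car 5 crosses at step 7

7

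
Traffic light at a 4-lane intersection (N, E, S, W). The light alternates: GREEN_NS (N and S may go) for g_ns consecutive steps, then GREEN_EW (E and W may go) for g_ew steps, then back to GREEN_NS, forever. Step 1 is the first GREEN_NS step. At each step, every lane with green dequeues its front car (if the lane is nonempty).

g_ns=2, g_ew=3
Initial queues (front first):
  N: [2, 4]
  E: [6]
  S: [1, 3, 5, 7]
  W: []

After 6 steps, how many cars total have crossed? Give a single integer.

Answer: 6

Derivation:
Step 1 [NS]: N:car2-GO,E:wait,S:car1-GO,W:wait | queues: N=1 E=1 S=3 W=0
Step 2 [NS]: N:car4-GO,E:wait,S:car3-GO,W:wait | queues: N=0 E=1 S=2 W=0
Step 3 [EW]: N:wait,E:car6-GO,S:wait,W:empty | queues: N=0 E=0 S=2 W=0
Step 4 [EW]: N:wait,E:empty,S:wait,W:empty | queues: N=0 E=0 S=2 W=0
Step 5 [EW]: N:wait,E:empty,S:wait,W:empty | queues: N=0 E=0 S=2 W=0
Step 6 [NS]: N:empty,E:wait,S:car5-GO,W:wait | queues: N=0 E=0 S=1 W=0
Cars crossed by step 6: 6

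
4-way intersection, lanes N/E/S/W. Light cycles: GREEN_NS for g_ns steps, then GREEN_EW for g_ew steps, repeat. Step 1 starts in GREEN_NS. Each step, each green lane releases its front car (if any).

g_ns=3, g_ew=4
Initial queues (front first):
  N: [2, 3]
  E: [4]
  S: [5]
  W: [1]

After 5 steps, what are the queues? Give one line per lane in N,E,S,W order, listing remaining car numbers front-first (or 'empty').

Step 1 [NS]: N:car2-GO,E:wait,S:car5-GO,W:wait | queues: N=1 E=1 S=0 W=1
Step 2 [NS]: N:car3-GO,E:wait,S:empty,W:wait | queues: N=0 E=1 S=0 W=1
Step 3 [NS]: N:empty,E:wait,S:empty,W:wait | queues: N=0 E=1 S=0 W=1
Step 4 [EW]: N:wait,E:car4-GO,S:wait,W:car1-GO | queues: N=0 E=0 S=0 W=0

N: empty
E: empty
S: empty
W: empty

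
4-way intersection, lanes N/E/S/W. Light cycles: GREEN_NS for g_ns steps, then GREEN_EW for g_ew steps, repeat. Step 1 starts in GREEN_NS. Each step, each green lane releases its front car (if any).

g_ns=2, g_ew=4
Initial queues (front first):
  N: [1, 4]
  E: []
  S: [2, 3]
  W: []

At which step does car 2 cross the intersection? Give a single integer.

Step 1 [NS]: N:car1-GO,E:wait,S:car2-GO,W:wait | queues: N=1 E=0 S=1 W=0
Step 2 [NS]: N:car4-GO,E:wait,S:car3-GO,W:wait | queues: N=0 E=0 S=0 W=0
Car 2 crosses at step 1

1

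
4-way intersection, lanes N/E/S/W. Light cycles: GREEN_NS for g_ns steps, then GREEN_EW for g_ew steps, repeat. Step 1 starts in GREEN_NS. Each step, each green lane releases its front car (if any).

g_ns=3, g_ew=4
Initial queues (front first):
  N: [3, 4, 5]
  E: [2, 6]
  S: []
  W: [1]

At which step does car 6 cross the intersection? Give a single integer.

Step 1 [NS]: N:car3-GO,E:wait,S:empty,W:wait | queues: N=2 E=2 S=0 W=1
Step 2 [NS]: N:car4-GO,E:wait,S:empty,W:wait | queues: N=1 E=2 S=0 W=1
Step 3 [NS]: N:car5-GO,E:wait,S:empty,W:wait | queues: N=0 E=2 S=0 W=1
Step 4 [EW]: N:wait,E:car2-GO,S:wait,W:car1-GO | queues: N=0 E=1 S=0 W=0
Step 5 [EW]: N:wait,E:car6-GO,S:wait,W:empty | queues: N=0 E=0 S=0 W=0
Car 6 crosses at step 5

5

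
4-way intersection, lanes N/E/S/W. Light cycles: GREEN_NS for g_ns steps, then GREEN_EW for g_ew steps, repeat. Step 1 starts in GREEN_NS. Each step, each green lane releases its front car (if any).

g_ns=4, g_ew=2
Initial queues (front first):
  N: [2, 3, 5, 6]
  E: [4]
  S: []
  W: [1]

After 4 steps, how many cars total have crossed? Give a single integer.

Answer: 4

Derivation:
Step 1 [NS]: N:car2-GO,E:wait,S:empty,W:wait | queues: N=3 E=1 S=0 W=1
Step 2 [NS]: N:car3-GO,E:wait,S:empty,W:wait | queues: N=2 E=1 S=0 W=1
Step 3 [NS]: N:car5-GO,E:wait,S:empty,W:wait | queues: N=1 E=1 S=0 W=1
Step 4 [NS]: N:car6-GO,E:wait,S:empty,W:wait | queues: N=0 E=1 S=0 W=1
Cars crossed by step 4: 4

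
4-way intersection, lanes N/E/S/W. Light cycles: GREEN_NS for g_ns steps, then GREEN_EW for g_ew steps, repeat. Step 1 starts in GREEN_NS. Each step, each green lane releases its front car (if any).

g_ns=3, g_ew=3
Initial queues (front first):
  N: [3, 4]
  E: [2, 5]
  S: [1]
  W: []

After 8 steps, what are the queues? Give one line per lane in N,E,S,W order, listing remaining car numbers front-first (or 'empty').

Step 1 [NS]: N:car3-GO,E:wait,S:car1-GO,W:wait | queues: N=1 E=2 S=0 W=0
Step 2 [NS]: N:car4-GO,E:wait,S:empty,W:wait | queues: N=0 E=2 S=0 W=0
Step 3 [NS]: N:empty,E:wait,S:empty,W:wait | queues: N=0 E=2 S=0 W=0
Step 4 [EW]: N:wait,E:car2-GO,S:wait,W:empty | queues: N=0 E=1 S=0 W=0
Step 5 [EW]: N:wait,E:car5-GO,S:wait,W:empty | queues: N=0 E=0 S=0 W=0

N: empty
E: empty
S: empty
W: empty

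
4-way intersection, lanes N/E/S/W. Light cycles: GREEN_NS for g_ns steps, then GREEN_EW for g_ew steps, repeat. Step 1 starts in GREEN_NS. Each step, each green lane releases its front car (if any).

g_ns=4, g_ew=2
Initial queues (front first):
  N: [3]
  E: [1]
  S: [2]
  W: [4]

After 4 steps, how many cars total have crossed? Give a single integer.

Answer: 2

Derivation:
Step 1 [NS]: N:car3-GO,E:wait,S:car2-GO,W:wait | queues: N=0 E=1 S=0 W=1
Step 2 [NS]: N:empty,E:wait,S:empty,W:wait | queues: N=0 E=1 S=0 W=1
Step 3 [NS]: N:empty,E:wait,S:empty,W:wait | queues: N=0 E=1 S=0 W=1
Step 4 [NS]: N:empty,E:wait,S:empty,W:wait | queues: N=0 E=1 S=0 W=1
Cars crossed by step 4: 2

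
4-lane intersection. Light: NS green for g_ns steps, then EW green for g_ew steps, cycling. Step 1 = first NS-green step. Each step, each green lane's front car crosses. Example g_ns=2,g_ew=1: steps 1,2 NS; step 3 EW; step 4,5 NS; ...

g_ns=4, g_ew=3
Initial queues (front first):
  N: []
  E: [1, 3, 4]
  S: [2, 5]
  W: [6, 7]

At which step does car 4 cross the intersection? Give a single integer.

Step 1 [NS]: N:empty,E:wait,S:car2-GO,W:wait | queues: N=0 E=3 S=1 W=2
Step 2 [NS]: N:empty,E:wait,S:car5-GO,W:wait | queues: N=0 E=3 S=0 W=2
Step 3 [NS]: N:empty,E:wait,S:empty,W:wait | queues: N=0 E=3 S=0 W=2
Step 4 [NS]: N:empty,E:wait,S:empty,W:wait | queues: N=0 E=3 S=0 W=2
Step 5 [EW]: N:wait,E:car1-GO,S:wait,W:car6-GO | queues: N=0 E=2 S=0 W=1
Step 6 [EW]: N:wait,E:car3-GO,S:wait,W:car7-GO | queues: N=0 E=1 S=0 W=0
Step 7 [EW]: N:wait,E:car4-GO,S:wait,W:empty | queues: N=0 E=0 S=0 W=0
Car 4 crosses at step 7

7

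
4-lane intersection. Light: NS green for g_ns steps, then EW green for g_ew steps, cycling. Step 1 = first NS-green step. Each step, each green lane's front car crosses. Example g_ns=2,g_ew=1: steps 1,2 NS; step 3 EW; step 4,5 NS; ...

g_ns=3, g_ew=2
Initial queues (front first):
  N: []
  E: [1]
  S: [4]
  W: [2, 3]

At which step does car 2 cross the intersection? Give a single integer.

Step 1 [NS]: N:empty,E:wait,S:car4-GO,W:wait | queues: N=0 E=1 S=0 W=2
Step 2 [NS]: N:empty,E:wait,S:empty,W:wait | queues: N=0 E=1 S=0 W=2
Step 3 [NS]: N:empty,E:wait,S:empty,W:wait | queues: N=0 E=1 S=0 W=2
Step 4 [EW]: N:wait,E:car1-GO,S:wait,W:car2-GO | queues: N=0 E=0 S=0 W=1
Step 5 [EW]: N:wait,E:empty,S:wait,W:car3-GO | queues: N=0 E=0 S=0 W=0
Car 2 crosses at step 4

4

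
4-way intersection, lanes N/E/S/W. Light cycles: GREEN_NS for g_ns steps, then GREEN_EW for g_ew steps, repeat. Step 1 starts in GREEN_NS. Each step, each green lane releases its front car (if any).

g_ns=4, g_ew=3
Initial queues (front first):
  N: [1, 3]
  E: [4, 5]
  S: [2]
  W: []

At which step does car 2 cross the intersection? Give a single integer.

Step 1 [NS]: N:car1-GO,E:wait,S:car2-GO,W:wait | queues: N=1 E=2 S=0 W=0
Step 2 [NS]: N:car3-GO,E:wait,S:empty,W:wait | queues: N=0 E=2 S=0 W=0
Step 3 [NS]: N:empty,E:wait,S:empty,W:wait | queues: N=0 E=2 S=0 W=0
Step 4 [NS]: N:empty,E:wait,S:empty,W:wait | queues: N=0 E=2 S=0 W=0
Step 5 [EW]: N:wait,E:car4-GO,S:wait,W:empty | queues: N=0 E=1 S=0 W=0
Step 6 [EW]: N:wait,E:car5-GO,S:wait,W:empty | queues: N=0 E=0 S=0 W=0
Car 2 crosses at step 1

1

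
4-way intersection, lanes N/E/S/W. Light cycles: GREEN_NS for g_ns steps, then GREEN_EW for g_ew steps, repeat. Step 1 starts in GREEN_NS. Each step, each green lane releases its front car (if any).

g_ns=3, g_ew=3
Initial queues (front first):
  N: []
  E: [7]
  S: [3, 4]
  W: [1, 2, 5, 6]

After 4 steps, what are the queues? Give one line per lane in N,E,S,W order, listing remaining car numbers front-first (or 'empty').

Step 1 [NS]: N:empty,E:wait,S:car3-GO,W:wait | queues: N=0 E=1 S=1 W=4
Step 2 [NS]: N:empty,E:wait,S:car4-GO,W:wait | queues: N=0 E=1 S=0 W=4
Step 3 [NS]: N:empty,E:wait,S:empty,W:wait | queues: N=0 E=1 S=0 W=4
Step 4 [EW]: N:wait,E:car7-GO,S:wait,W:car1-GO | queues: N=0 E=0 S=0 W=3

N: empty
E: empty
S: empty
W: 2 5 6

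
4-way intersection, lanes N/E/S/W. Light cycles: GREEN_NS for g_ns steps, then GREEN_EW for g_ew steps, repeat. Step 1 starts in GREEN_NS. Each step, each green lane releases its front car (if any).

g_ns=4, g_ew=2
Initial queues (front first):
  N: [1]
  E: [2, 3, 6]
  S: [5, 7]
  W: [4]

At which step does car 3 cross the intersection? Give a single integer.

Step 1 [NS]: N:car1-GO,E:wait,S:car5-GO,W:wait | queues: N=0 E=3 S=1 W=1
Step 2 [NS]: N:empty,E:wait,S:car7-GO,W:wait | queues: N=0 E=3 S=0 W=1
Step 3 [NS]: N:empty,E:wait,S:empty,W:wait | queues: N=0 E=3 S=0 W=1
Step 4 [NS]: N:empty,E:wait,S:empty,W:wait | queues: N=0 E=3 S=0 W=1
Step 5 [EW]: N:wait,E:car2-GO,S:wait,W:car4-GO | queues: N=0 E=2 S=0 W=0
Step 6 [EW]: N:wait,E:car3-GO,S:wait,W:empty | queues: N=0 E=1 S=0 W=0
Step 7 [NS]: N:empty,E:wait,S:empty,W:wait | queues: N=0 E=1 S=0 W=0
Step 8 [NS]: N:empty,E:wait,S:empty,W:wait | queues: N=0 E=1 S=0 W=0
Step 9 [NS]: N:empty,E:wait,S:empty,W:wait | queues: N=0 E=1 S=0 W=0
Step 10 [NS]: N:empty,E:wait,S:empty,W:wait | queues: N=0 E=1 S=0 W=0
Step 11 [EW]: N:wait,E:car6-GO,S:wait,W:empty | queues: N=0 E=0 S=0 W=0
Car 3 crosses at step 6

6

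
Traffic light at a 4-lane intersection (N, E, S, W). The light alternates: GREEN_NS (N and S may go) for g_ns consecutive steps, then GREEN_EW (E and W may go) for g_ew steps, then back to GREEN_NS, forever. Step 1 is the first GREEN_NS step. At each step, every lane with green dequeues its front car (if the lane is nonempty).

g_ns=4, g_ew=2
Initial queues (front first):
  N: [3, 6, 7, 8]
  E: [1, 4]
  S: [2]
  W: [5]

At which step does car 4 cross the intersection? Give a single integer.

Step 1 [NS]: N:car3-GO,E:wait,S:car2-GO,W:wait | queues: N=3 E=2 S=0 W=1
Step 2 [NS]: N:car6-GO,E:wait,S:empty,W:wait | queues: N=2 E=2 S=0 W=1
Step 3 [NS]: N:car7-GO,E:wait,S:empty,W:wait | queues: N=1 E=2 S=0 W=1
Step 4 [NS]: N:car8-GO,E:wait,S:empty,W:wait | queues: N=0 E=2 S=0 W=1
Step 5 [EW]: N:wait,E:car1-GO,S:wait,W:car5-GO | queues: N=0 E=1 S=0 W=0
Step 6 [EW]: N:wait,E:car4-GO,S:wait,W:empty | queues: N=0 E=0 S=0 W=0
Car 4 crosses at step 6

6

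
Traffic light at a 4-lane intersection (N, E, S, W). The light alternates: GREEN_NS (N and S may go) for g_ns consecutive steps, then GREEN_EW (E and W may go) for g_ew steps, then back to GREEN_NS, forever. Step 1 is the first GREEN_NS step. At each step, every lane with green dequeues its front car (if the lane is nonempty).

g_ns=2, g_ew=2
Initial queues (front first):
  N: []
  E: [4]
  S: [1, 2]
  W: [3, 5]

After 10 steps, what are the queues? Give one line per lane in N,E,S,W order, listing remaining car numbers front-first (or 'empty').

Step 1 [NS]: N:empty,E:wait,S:car1-GO,W:wait | queues: N=0 E=1 S=1 W=2
Step 2 [NS]: N:empty,E:wait,S:car2-GO,W:wait | queues: N=0 E=1 S=0 W=2
Step 3 [EW]: N:wait,E:car4-GO,S:wait,W:car3-GO | queues: N=0 E=0 S=0 W=1
Step 4 [EW]: N:wait,E:empty,S:wait,W:car5-GO | queues: N=0 E=0 S=0 W=0

N: empty
E: empty
S: empty
W: empty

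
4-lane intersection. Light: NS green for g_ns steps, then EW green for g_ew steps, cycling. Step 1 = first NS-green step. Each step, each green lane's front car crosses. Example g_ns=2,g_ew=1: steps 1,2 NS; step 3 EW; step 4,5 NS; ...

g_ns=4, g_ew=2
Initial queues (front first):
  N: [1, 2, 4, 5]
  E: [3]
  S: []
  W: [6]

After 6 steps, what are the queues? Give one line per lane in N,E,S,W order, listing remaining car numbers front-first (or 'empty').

Step 1 [NS]: N:car1-GO,E:wait,S:empty,W:wait | queues: N=3 E=1 S=0 W=1
Step 2 [NS]: N:car2-GO,E:wait,S:empty,W:wait | queues: N=2 E=1 S=0 W=1
Step 3 [NS]: N:car4-GO,E:wait,S:empty,W:wait | queues: N=1 E=1 S=0 W=1
Step 4 [NS]: N:car5-GO,E:wait,S:empty,W:wait | queues: N=0 E=1 S=0 W=1
Step 5 [EW]: N:wait,E:car3-GO,S:wait,W:car6-GO | queues: N=0 E=0 S=0 W=0

N: empty
E: empty
S: empty
W: empty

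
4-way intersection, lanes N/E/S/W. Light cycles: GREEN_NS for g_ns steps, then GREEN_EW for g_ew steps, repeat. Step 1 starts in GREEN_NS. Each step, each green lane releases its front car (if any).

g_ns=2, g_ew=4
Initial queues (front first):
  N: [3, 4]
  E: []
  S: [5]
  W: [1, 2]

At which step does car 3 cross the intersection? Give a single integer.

Step 1 [NS]: N:car3-GO,E:wait,S:car5-GO,W:wait | queues: N=1 E=0 S=0 W=2
Step 2 [NS]: N:car4-GO,E:wait,S:empty,W:wait | queues: N=0 E=0 S=0 W=2
Step 3 [EW]: N:wait,E:empty,S:wait,W:car1-GO | queues: N=0 E=0 S=0 W=1
Step 4 [EW]: N:wait,E:empty,S:wait,W:car2-GO | queues: N=0 E=0 S=0 W=0
Car 3 crosses at step 1

1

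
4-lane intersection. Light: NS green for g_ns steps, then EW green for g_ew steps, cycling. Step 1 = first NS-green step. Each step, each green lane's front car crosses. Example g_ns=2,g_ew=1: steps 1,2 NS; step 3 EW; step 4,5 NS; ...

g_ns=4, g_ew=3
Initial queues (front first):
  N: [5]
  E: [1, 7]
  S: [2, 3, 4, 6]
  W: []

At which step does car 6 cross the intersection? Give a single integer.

Step 1 [NS]: N:car5-GO,E:wait,S:car2-GO,W:wait | queues: N=0 E=2 S=3 W=0
Step 2 [NS]: N:empty,E:wait,S:car3-GO,W:wait | queues: N=0 E=2 S=2 W=0
Step 3 [NS]: N:empty,E:wait,S:car4-GO,W:wait | queues: N=0 E=2 S=1 W=0
Step 4 [NS]: N:empty,E:wait,S:car6-GO,W:wait | queues: N=0 E=2 S=0 W=0
Step 5 [EW]: N:wait,E:car1-GO,S:wait,W:empty | queues: N=0 E=1 S=0 W=0
Step 6 [EW]: N:wait,E:car7-GO,S:wait,W:empty | queues: N=0 E=0 S=0 W=0
Car 6 crosses at step 4

4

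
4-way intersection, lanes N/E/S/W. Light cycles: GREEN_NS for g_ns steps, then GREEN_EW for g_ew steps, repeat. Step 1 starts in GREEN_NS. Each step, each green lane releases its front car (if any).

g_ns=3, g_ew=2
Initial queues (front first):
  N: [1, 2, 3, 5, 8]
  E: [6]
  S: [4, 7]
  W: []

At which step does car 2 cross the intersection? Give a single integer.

Step 1 [NS]: N:car1-GO,E:wait,S:car4-GO,W:wait | queues: N=4 E=1 S=1 W=0
Step 2 [NS]: N:car2-GO,E:wait,S:car7-GO,W:wait | queues: N=3 E=1 S=0 W=0
Step 3 [NS]: N:car3-GO,E:wait,S:empty,W:wait | queues: N=2 E=1 S=0 W=0
Step 4 [EW]: N:wait,E:car6-GO,S:wait,W:empty | queues: N=2 E=0 S=0 W=0
Step 5 [EW]: N:wait,E:empty,S:wait,W:empty | queues: N=2 E=0 S=0 W=0
Step 6 [NS]: N:car5-GO,E:wait,S:empty,W:wait | queues: N=1 E=0 S=0 W=0
Step 7 [NS]: N:car8-GO,E:wait,S:empty,W:wait | queues: N=0 E=0 S=0 W=0
Car 2 crosses at step 2

2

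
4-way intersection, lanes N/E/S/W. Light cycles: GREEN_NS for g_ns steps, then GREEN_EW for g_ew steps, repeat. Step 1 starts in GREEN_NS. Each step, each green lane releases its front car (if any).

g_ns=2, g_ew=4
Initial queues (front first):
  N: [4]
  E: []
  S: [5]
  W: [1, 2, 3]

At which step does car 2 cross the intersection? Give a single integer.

Step 1 [NS]: N:car4-GO,E:wait,S:car5-GO,W:wait | queues: N=0 E=0 S=0 W=3
Step 2 [NS]: N:empty,E:wait,S:empty,W:wait | queues: N=0 E=0 S=0 W=3
Step 3 [EW]: N:wait,E:empty,S:wait,W:car1-GO | queues: N=0 E=0 S=0 W=2
Step 4 [EW]: N:wait,E:empty,S:wait,W:car2-GO | queues: N=0 E=0 S=0 W=1
Step 5 [EW]: N:wait,E:empty,S:wait,W:car3-GO | queues: N=0 E=0 S=0 W=0
Car 2 crosses at step 4

4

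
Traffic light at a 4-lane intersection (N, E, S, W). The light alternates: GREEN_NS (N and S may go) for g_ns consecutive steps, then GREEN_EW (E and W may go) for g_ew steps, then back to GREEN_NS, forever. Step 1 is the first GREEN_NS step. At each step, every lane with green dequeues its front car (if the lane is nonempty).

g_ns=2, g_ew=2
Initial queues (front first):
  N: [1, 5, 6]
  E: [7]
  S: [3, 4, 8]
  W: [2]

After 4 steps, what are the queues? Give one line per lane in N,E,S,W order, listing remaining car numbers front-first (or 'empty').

Step 1 [NS]: N:car1-GO,E:wait,S:car3-GO,W:wait | queues: N=2 E=1 S=2 W=1
Step 2 [NS]: N:car5-GO,E:wait,S:car4-GO,W:wait | queues: N=1 E=1 S=1 W=1
Step 3 [EW]: N:wait,E:car7-GO,S:wait,W:car2-GO | queues: N=1 E=0 S=1 W=0
Step 4 [EW]: N:wait,E:empty,S:wait,W:empty | queues: N=1 E=0 S=1 W=0

N: 6
E: empty
S: 8
W: empty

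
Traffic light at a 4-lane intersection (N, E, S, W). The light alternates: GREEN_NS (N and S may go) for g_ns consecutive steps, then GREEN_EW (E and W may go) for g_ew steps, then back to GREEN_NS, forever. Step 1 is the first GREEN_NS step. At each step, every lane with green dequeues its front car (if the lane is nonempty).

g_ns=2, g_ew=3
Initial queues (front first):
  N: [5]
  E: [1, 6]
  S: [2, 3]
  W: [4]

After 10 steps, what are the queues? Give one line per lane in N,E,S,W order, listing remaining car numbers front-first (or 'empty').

Step 1 [NS]: N:car5-GO,E:wait,S:car2-GO,W:wait | queues: N=0 E=2 S=1 W=1
Step 2 [NS]: N:empty,E:wait,S:car3-GO,W:wait | queues: N=0 E=2 S=0 W=1
Step 3 [EW]: N:wait,E:car1-GO,S:wait,W:car4-GO | queues: N=0 E=1 S=0 W=0
Step 4 [EW]: N:wait,E:car6-GO,S:wait,W:empty | queues: N=0 E=0 S=0 W=0

N: empty
E: empty
S: empty
W: empty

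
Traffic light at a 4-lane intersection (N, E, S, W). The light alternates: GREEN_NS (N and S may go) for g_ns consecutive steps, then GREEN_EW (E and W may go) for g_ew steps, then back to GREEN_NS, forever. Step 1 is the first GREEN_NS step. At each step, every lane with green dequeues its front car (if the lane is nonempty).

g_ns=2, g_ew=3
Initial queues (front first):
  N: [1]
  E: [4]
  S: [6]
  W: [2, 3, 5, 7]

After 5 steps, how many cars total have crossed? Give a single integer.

Answer: 6

Derivation:
Step 1 [NS]: N:car1-GO,E:wait,S:car6-GO,W:wait | queues: N=0 E=1 S=0 W=4
Step 2 [NS]: N:empty,E:wait,S:empty,W:wait | queues: N=0 E=1 S=0 W=4
Step 3 [EW]: N:wait,E:car4-GO,S:wait,W:car2-GO | queues: N=0 E=0 S=0 W=3
Step 4 [EW]: N:wait,E:empty,S:wait,W:car3-GO | queues: N=0 E=0 S=0 W=2
Step 5 [EW]: N:wait,E:empty,S:wait,W:car5-GO | queues: N=0 E=0 S=0 W=1
Cars crossed by step 5: 6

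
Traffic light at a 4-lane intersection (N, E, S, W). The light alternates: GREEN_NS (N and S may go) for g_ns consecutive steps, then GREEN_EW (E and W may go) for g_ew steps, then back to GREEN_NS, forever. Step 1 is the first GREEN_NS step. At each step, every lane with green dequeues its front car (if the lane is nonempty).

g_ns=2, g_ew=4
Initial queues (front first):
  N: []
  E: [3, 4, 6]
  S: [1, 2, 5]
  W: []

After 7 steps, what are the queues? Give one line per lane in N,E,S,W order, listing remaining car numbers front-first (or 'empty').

Step 1 [NS]: N:empty,E:wait,S:car1-GO,W:wait | queues: N=0 E=3 S=2 W=0
Step 2 [NS]: N:empty,E:wait,S:car2-GO,W:wait | queues: N=0 E=3 S=1 W=0
Step 3 [EW]: N:wait,E:car3-GO,S:wait,W:empty | queues: N=0 E=2 S=1 W=0
Step 4 [EW]: N:wait,E:car4-GO,S:wait,W:empty | queues: N=0 E=1 S=1 W=0
Step 5 [EW]: N:wait,E:car6-GO,S:wait,W:empty | queues: N=0 E=0 S=1 W=0
Step 6 [EW]: N:wait,E:empty,S:wait,W:empty | queues: N=0 E=0 S=1 W=0
Step 7 [NS]: N:empty,E:wait,S:car5-GO,W:wait | queues: N=0 E=0 S=0 W=0

N: empty
E: empty
S: empty
W: empty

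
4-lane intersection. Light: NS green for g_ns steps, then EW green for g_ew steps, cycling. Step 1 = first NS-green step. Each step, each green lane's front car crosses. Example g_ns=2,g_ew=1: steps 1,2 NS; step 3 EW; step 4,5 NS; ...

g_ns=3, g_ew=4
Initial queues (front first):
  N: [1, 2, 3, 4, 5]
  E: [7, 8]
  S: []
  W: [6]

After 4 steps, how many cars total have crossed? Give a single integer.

Step 1 [NS]: N:car1-GO,E:wait,S:empty,W:wait | queues: N=4 E=2 S=0 W=1
Step 2 [NS]: N:car2-GO,E:wait,S:empty,W:wait | queues: N=3 E=2 S=0 W=1
Step 3 [NS]: N:car3-GO,E:wait,S:empty,W:wait | queues: N=2 E=2 S=0 W=1
Step 4 [EW]: N:wait,E:car7-GO,S:wait,W:car6-GO | queues: N=2 E=1 S=0 W=0
Cars crossed by step 4: 5

Answer: 5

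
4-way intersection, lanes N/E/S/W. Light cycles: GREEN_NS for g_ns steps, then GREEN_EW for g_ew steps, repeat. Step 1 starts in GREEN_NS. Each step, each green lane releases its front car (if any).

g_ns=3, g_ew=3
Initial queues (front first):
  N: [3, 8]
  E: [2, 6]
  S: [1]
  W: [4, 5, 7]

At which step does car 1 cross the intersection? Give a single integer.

Step 1 [NS]: N:car3-GO,E:wait,S:car1-GO,W:wait | queues: N=1 E=2 S=0 W=3
Step 2 [NS]: N:car8-GO,E:wait,S:empty,W:wait | queues: N=0 E=2 S=0 W=3
Step 3 [NS]: N:empty,E:wait,S:empty,W:wait | queues: N=0 E=2 S=0 W=3
Step 4 [EW]: N:wait,E:car2-GO,S:wait,W:car4-GO | queues: N=0 E=1 S=0 W=2
Step 5 [EW]: N:wait,E:car6-GO,S:wait,W:car5-GO | queues: N=0 E=0 S=0 W=1
Step 6 [EW]: N:wait,E:empty,S:wait,W:car7-GO | queues: N=0 E=0 S=0 W=0
Car 1 crosses at step 1

1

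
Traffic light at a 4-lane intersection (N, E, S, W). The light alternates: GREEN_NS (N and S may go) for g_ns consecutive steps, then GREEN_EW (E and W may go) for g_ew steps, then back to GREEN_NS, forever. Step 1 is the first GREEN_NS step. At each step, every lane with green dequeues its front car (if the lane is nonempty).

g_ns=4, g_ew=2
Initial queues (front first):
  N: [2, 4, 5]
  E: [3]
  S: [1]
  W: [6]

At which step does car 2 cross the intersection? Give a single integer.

Step 1 [NS]: N:car2-GO,E:wait,S:car1-GO,W:wait | queues: N=2 E=1 S=0 W=1
Step 2 [NS]: N:car4-GO,E:wait,S:empty,W:wait | queues: N=1 E=1 S=0 W=1
Step 3 [NS]: N:car5-GO,E:wait,S:empty,W:wait | queues: N=0 E=1 S=0 W=1
Step 4 [NS]: N:empty,E:wait,S:empty,W:wait | queues: N=0 E=1 S=0 W=1
Step 5 [EW]: N:wait,E:car3-GO,S:wait,W:car6-GO | queues: N=0 E=0 S=0 W=0
Car 2 crosses at step 1

1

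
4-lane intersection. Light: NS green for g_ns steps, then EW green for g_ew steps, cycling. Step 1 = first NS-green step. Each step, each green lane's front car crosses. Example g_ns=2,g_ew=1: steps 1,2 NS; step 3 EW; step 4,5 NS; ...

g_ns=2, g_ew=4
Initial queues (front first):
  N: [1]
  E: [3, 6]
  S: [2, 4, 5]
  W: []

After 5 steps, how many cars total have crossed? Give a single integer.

Answer: 5

Derivation:
Step 1 [NS]: N:car1-GO,E:wait,S:car2-GO,W:wait | queues: N=0 E=2 S=2 W=0
Step 2 [NS]: N:empty,E:wait,S:car4-GO,W:wait | queues: N=0 E=2 S=1 W=0
Step 3 [EW]: N:wait,E:car3-GO,S:wait,W:empty | queues: N=0 E=1 S=1 W=0
Step 4 [EW]: N:wait,E:car6-GO,S:wait,W:empty | queues: N=0 E=0 S=1 W=0
Step 5 [EW]: N:wait,E:empty,S:wait,W:empty | queues: N=0 E=0 S=1 W=0
Cars crossed by step 5: 5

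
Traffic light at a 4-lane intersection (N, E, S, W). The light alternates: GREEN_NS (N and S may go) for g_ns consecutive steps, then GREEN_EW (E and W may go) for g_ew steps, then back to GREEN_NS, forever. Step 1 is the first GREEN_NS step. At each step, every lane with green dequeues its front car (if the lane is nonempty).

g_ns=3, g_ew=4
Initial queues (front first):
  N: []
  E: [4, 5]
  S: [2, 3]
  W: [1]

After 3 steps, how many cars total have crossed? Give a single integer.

Step 1 [NS]: N:empty,E:wait,S:car2-GO,W:wait | queues: N=0 E=2 S=1 W=1
Step 2 [NS]: N:empty,E:wait,S:car3-GO,W:wait | queues: N=0 E=2 S=0 W=1
Step 3 [NS]: N:empty,E:wait,S:empty,W:wait | queues: N=0 E=2 S=0 W=1
Cars crossed by step 3: 2

Answer: 2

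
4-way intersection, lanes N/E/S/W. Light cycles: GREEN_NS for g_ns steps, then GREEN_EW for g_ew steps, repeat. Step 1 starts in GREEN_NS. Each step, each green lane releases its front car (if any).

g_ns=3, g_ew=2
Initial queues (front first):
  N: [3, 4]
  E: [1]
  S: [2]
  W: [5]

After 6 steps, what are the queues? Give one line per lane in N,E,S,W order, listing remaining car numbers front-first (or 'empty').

Step 1 [NS]: N:car3-GO,E:wait,S:car2-GO,W:wait | queues: N=1 E=1 S=0 W=1
Step 2 [NS]: N:car4-GO,E:wait,S:empty,W:wait | queues: N=0 E=1 S=0 W=1
Step 3 [NS]: N:empty,E:wait,S:empty,W:wait | queues: N=0 E=1 S=0 W=1
Step 4 [EW]: N:wait,E:car1-GO,S:wait,W:car5-GO | queues: N=0 E=0 S=0 W=0

N: empty
E: empty
S: empty
W: empty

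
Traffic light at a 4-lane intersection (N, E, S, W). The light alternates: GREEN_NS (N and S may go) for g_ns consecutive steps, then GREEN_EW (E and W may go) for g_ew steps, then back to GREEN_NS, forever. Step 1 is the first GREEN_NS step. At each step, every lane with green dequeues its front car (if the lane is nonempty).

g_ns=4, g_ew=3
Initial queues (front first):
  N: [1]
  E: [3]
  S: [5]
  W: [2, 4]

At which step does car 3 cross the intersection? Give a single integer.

Step 1 [NS]: N:car1-GO,E:wait,S:car5-GO,W:wait | queues: N=0 E=1 S=0 W=2
Step 2 [NS]: N:empty,E:wait,S:empty,W:wait | queues: N=0 E=1 S=0 W=2
Step 3 [NS]: N:empty,E:wait,S:empty,W:wait | queues: N=0 E=1 S=0 W=2
Step 4 [NS]: N:empty,E:wait,S:empty,W:wait | queues: N=0 E=1 S=0 W=2
Step 5 [EW]: N:wait,E:car3-GO,S:wait,W:car2-GO | queues: N=0 E=0 S=0 W=1
Step 6 [EW]: N:wait,E:empty,S:wait,W:car4-GO | queues: N=0 E=0 S=0 W=0
Car 3 crosses at step 5

5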